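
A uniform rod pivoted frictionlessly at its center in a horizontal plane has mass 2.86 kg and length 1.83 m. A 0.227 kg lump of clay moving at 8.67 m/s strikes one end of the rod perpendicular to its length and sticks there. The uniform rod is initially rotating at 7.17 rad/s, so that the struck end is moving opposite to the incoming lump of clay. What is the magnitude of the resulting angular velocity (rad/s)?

The axle reaction passes through the pivot and exerts no torque about it; angular momentum about the pivot is conserved through the impact.
I_p = (1/12)(2.86)(1.83)² = 0.7982 kg·m². Taking the sense of the lump of clay's angular momentum as positive, L_{lump} = m v R = (0.227)(8.67)(1.83/2) = 1.801 kg·m²/s.
L_i = −I_p ω_p + m v R = −(0.7982)(7.17) + 1.801 = -3.922 kg·m²/s.
After sticking, I_f = I_p + m R² = 0.7982 + (0.227)(1.83/2)² = 0.9882 kg·m².
ω_f = L_i / I_f = -3.922 / 0.9882 = -3.969 rad/s.

|ω_f| ≈ 3.97 rad/s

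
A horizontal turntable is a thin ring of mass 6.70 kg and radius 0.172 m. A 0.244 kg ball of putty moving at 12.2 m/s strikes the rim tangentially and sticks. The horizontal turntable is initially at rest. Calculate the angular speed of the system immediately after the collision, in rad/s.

The axle reaction passes through the axle and exerts no torque about it; angular momentum about the axle is conserved through the impact.
I_p = (6.70)(0.172)² = 0.1982 kg·m². Taking the sense of the ball of putty's angular momentum as positive, L_{ball} = m v R = (0.244)(12.2)(0.172) = 0.5120 kg·m²/s.
L_i = 0 + 0.5120 = 0.5120 kg·m²/s.
After sticking, I_f = I_p + m R² = 0.1982 + (0.244)(0.172)² = 0.2054 kg·m².
ω_f = L_i / I_f = 0.5120 / 0.2054 = 2.492 rad/s.

|ω_f| ≈ 2.49 rad/s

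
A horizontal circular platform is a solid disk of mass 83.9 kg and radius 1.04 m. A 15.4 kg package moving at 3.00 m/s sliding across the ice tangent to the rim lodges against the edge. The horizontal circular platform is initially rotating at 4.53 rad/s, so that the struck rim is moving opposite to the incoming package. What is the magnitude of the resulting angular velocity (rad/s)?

The axle reaction passes through the central axle and exerts no torque about it; angular momentum about the central axle is conserved through the impact.
I_p = ½(83.9)(1.04)² = 45.37 kg·m². Taking the sense of the package's angular momentum as positive, L_{package} = m v R = (15.4)(3.00)(1.04) = 48.05 kg·m²/s.
L_i = −I_p ω_p + m v R = −(45.37)(4.53) + 48.05 = -157.5 kg·m²/s.
After sticking, I_f = I_p + m R² = 45.37 + (15.4)(1.04)² = 62.03 kg·m².
ω_f = L_i / I_f = -157.5 / 62.03 = -2.539 rad/s.

|ω_f| ≈ 2.54 rad/s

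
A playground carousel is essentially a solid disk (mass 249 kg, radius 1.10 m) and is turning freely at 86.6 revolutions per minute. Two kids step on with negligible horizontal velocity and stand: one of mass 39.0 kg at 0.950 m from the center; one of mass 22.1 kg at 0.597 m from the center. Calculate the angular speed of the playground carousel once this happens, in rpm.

ω_f ≈ 67.3 rpm

No external torque acts about the center; L_before = L_after.
I_p = ½(249)(1.10)² = 150.6 kg·m².
Added inertia Σmr² = (39.0)(0.950)² + (22.1)(0.597)² = 43.07 kg·m²; I_f = 150.6 + 43.07 = 193.7 kg·m².
ω_f = I_p ω_i / I_f = (150.6)(86.6) / 193.7 = 67.34 rpm.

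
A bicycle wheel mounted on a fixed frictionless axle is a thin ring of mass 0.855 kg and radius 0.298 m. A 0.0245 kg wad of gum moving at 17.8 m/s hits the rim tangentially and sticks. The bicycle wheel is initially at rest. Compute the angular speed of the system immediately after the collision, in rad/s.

About the axle the impulsive forces during the collision are internal, so angular momentum about that axis is conserved.
I_p = (0.855)(0.298)² = 0.07593 kg·m². Taking the sense of the wad of gum's angular momentum as positive, L_{wad} = m v R = (0.0245)(17.8)(0.298) = 0.1300 kg·m²/s.
L_i = 0 + 0.1300 = 0.1300 kg·m²/s.
After sticking, I_f = I_p + m R² = 0.07593 + (0.0245)(0.298)² = 0.07810 kg·m².
ω_f = L_i / I_f = 0.1300 / 0.07810 = 1.664 rad/s.

|ω_f| ≈ 1.66 rad/s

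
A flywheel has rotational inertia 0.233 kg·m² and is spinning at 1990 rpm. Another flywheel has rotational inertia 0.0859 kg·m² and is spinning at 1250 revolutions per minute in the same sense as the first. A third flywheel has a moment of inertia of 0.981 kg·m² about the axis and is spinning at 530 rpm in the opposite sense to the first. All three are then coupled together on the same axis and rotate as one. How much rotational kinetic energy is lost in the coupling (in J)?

ΔKE lost ≈ 7300 J

No external torque acts about the common axis, so total angular momentum is conserved.
Taking A's sense as positive: L = (0.2330)(1990) + (0.08590)(1250) − (0.9810)(530) = 51.12 kg·m²·rpm.
Combined I = 0.2330 + 0.08590 + 0.9810 = 1.300 kg·m².
ω_f = L / I = 51.12 / 1.300 = 39.32 rpm.
KE_i = ½ΣIω² = 7306 J; KE_f = ½(1.300)(4.118)² = 11.02 J.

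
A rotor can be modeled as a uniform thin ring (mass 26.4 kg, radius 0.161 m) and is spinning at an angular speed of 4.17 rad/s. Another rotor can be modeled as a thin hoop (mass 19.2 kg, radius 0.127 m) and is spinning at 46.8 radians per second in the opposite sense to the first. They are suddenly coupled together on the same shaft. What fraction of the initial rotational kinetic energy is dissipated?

fraction ≈ 0.803

No external torque acts about the common axis, so total angular momentum is conserved.
Moments of inertia: I_A = (26.4)(0.161)² = 0.6843 kg·m²; I_B = (19.2)(0.127)² = 0.3097 kg·m².
Taking A's sense as positive: L = (0.6843)(4.17) − (0.3097)(46.8) = -11.64 kg·m²·rad/s.
Combined I = 0.6843 + 0.3097 = 0.9940 kg·m².
ω_f = L / I = -11.64 / 0.9940 = -11.71 rad/s.
KE_i = ½ΣIω² = 345.1 J; KE_f = ½(0.9940)(11.71)² = 68.15 J.
Fraction dissipated = (KE_i − KE_f)/KE_i = 0.8025.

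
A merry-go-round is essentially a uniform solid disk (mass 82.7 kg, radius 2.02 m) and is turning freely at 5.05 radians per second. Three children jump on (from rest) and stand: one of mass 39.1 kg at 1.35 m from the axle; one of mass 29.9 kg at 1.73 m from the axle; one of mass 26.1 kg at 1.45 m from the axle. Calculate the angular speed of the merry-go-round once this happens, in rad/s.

No external torque acts about the axle; L_before = L_after.
I_p = ½(82.7)(2.02)² = 168.7 kg·m².
Added inertia Σmr² = (39.1)(1.35)² + (29.9)(1.73)² + (26.1)(1.45)² = 215.6 kg·m²; I_f = 168.7 + 215.6 = 384.3 kg·m².
ω_f = I_p ω_i / I_f = (168.7)(5.05) / 384.3 = 2.217 rad/s.

ω_f ≈ 2.22 rad/s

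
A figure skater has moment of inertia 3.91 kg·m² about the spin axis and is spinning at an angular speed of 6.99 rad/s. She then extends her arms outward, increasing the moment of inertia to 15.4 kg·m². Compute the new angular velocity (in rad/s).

With no external torque about the axis, L is conserved: I₁ω₁ = I₂ω₂.
ω₂ = I₁ω₁ / I₂ = (3.910)(6.99 rad/s) / (15.40) = 1.775 rad/s.

ω₂ ≈ 1.77 rad/s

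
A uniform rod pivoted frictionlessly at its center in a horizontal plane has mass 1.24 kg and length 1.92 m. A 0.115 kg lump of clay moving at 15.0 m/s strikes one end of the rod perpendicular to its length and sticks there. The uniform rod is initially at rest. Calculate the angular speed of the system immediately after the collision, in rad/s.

|ω_f| ≈ 3.40 rad/s

About the pivot the impulsive forces during the collision are internal, so angular momentum about that axis is conserved.
I_p = (1/12)(1.24)(1.92)² = 0.3809 kg·m². Taking the sense of the lump of clay's angular momentum as positive, L_{lump} = m v R = (0.115)(15.0)(1.92/2) = 1.656 kg·m²/s.
L_i = 0 + 1.656 = 1.656 kg·m²/s.
After sticking, I_f = I_p + m R² = 0.3809 + (0.115)(1.92/2)² = 0.4869 kg·m².
ω_f = L_i / I_f = 1.656 / 0.4869 = 3.401 rad/s.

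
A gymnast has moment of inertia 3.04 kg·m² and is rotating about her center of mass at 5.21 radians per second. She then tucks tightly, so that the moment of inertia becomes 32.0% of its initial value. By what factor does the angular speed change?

ω₂/ω₁ ≈ 3.12

With no external torque about the axis, L is conserved: I₁ω₁ = I₂ω₂.
I₂ = 0.320 × 3.04 = 0.9728 kg·m².
ω₂/ω₁ = I₁/I₂ = 3.040 / 0.9728 = 3.125.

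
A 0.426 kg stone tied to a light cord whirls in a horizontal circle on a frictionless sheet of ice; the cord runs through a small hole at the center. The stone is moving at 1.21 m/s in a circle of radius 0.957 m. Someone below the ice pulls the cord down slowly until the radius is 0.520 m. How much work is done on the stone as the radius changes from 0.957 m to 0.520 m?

Central (radial) force ⇒ zero torque about the center ⇒ m v r is constant.
v₂ = v₁ r₁ / r₂ = (1.21)(0.957) / (0.520) = 2.227 m/s.
W = ΔKE = ½m(v₂² − v₁²) = 0.7444 J.

W ≈ 0.744 J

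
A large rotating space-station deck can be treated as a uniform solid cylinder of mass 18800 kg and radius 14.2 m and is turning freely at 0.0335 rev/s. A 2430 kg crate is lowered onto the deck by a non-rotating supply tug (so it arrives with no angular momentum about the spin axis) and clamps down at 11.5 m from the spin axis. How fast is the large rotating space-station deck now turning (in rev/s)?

No external torque acts about the spin axis; L_before = L_after.
I_p = ½(18800)(14.2)² = 1.895e+06 kg·m².
Added inertia Σmr² = (2430)(11.5)² = 3.214e+05 kg·m²; I_f = 1.895e+06 + 3.214e+05 = 2.217e+06 kg·m².
ω_f = I_p ω_i / I_f = (1.895e+06)(0.0335) / 2.217e+06 = 0.02864 rev/s.

ω_f ≈ 0.0286 rev/s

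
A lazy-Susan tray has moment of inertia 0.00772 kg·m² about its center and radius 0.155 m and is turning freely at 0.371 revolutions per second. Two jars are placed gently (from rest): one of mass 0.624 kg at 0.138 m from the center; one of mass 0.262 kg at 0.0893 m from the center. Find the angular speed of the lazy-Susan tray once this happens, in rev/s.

ω_f ≈ 0.132 rev/s

No external torque acts about the center; L_before = L_after.
Added inertia Σmr² = (0.624)(0.138)² + (0.262)(0.0893)² = 0.01397 kg·m²; I_f = 0.007720 + 0.01397 = 0.02169 kg·m².
ω_f = I_p ω_i / I_f = (0.007720)(0.371) / 0.02169 = 0.1320 rev/s.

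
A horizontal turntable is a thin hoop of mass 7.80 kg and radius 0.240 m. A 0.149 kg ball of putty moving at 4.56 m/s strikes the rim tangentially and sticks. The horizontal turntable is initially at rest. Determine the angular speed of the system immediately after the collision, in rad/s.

About the axle the impulsive forces during the collision are internal, so angular momentum about that axis is conserved.
I_p = (7.80)(0.240)² = 0.4493 kg·m². Taking the sense of the ball of putty's angular momentum as positive, L_{ball} = m v R = (0.149)(4.56)(0.240) = 0.1631 kg·m²/s.
L_i = 0 + 0.1631 = 0.1631 kg·m²/s.
After sticking, I_f = I_p + m R² = 0.4493 + (0.149)(0.240)² = 0.4579 kg·m².
ω_f = L_i / I_f = 0.1631 / 0.4579 = 0.3561 rad/s.

|ω_f| ≈ 0.356 rad/s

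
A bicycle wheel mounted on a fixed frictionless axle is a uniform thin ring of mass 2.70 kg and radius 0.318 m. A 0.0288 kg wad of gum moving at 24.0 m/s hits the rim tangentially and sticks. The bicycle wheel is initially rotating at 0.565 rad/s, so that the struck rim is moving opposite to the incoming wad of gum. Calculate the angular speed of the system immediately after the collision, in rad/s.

|ω_f| ≈ 0.237 rad/s

The axle reaction passes through the axle and exerts no torque about it; angular momentum about the axle is conserved through the impact.
I_p = (2.70)(0.318)² = 0.2730 kg·m². Taking the sense of the wad of gum's angular momentum as positive, L_{wad} = m v R = (0.0288)(24.0)(0.318) = 0.2198 kg·m²/s.
L_i = −I_p ω_p + m v R = −(0.2730)(0.565) + 0.2198 = 0.06554 kg·m²/s.
After sticking, I_f = I_p + m R² = 0.2730 + (0.0288)(0.318)² = 0.2759 kg·m².
ω_f = L_i / I_f = 0.06554 / 0.2759 = 0.2375 rad/s.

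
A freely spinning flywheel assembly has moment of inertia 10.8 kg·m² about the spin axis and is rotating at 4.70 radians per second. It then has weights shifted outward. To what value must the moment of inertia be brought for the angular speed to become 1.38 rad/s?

I₂ ≈ 36.8 kg·m²

With no external torque about the axis, L is conserved: I₁ω₁ = I₂ω₂.
I₂ = I₁ω₁ / ω₂ = (10.8)(4.70) / (1.38) = 36.78 kg·m².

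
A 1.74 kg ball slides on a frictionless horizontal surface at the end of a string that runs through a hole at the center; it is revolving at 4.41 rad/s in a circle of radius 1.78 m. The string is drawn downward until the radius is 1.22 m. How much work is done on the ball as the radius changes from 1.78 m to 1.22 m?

No torque about the axis ⇒ m r₁² ω₁ = m r₂² ω₂.
ω₂ = ω₁ (r₁/r₂)² = (4.41)(1.78/1.22)² = 9.388 rad/s.
W = ΔKE = ½m(v₂² − v₁²) = 60.51 J.

W ≈ 60.5 J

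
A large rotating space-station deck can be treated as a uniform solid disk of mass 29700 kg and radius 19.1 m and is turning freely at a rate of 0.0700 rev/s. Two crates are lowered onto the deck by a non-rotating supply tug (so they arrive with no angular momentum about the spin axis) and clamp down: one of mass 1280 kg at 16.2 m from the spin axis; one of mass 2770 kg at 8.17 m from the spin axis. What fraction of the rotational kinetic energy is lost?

fraction ≈ 0.0877

No external torque acts about the spin axis; L_before = L_after.
I_p = ½(29700)(19.1)² = 5.417e+06 kg·m².
Added inertia Σmr² = (1280)(16.2)² + (2770)(8.17)² = 5.208e+05 kg·m²; I_f = 5.417e+06 + 5.208e+05 = 5.938e+06 kg·m².
ω_f = I_p ω_i / I_f = (5.417e+06)(0.0700) / 5.938e+06 = 0.06386 rev/s.
KE_i = ½(5.417e+06)(0.4398 rad/s)² = 5.240e+05 J; KE_f = ½(5.938e+06)(0.4012)² = 4.780e+05 J.
Fraction lost = 0.08771.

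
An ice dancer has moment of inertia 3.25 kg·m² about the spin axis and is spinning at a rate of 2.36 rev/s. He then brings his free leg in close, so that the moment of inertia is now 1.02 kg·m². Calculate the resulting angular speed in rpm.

ω₂ ≈ 451 rpm

Angular momentum about the spin axis is conserved since the torque about it is zero.
ω₂ = I₁ω₁ / I₂ = (3.250)(2.36 rev/s) / (1.020) = 7.520 rev/s = 451.2 rpm.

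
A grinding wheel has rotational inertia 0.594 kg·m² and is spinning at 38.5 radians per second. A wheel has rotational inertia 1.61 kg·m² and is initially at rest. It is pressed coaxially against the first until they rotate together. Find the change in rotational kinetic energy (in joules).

No external torque acts about the common axis, so total angular momentum is conserved.
Taking A's sense as positive: L = (0.5940)(38.5) = 22.87 kg·m²·rad/s.
Combined I = 0.5940 + 1.610 = 2.204 kg·m².
ω_f = L / I = 22.87 / 2.204 = 10.38 rad/s.
KE_i = ½ΣIω² = 440.2 J; KE_f = ½(2.204)(10.38)² = 118.6 J.

ΔKE ≈ -322 J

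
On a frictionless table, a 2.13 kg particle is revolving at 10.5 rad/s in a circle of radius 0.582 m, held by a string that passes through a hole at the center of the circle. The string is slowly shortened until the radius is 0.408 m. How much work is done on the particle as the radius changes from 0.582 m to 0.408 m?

W ≈ 41.2 J

No torque about the axis ⇒ m r₁² ω₁ = m r₂² ω₂.
ω₂ = ω₁ (r₁/r₂)² = (10.5)(0.582/0.408)² = 21.37 rad/s.
W = ΔKE = ½m(v₂² − v₁²) = 41.16 J.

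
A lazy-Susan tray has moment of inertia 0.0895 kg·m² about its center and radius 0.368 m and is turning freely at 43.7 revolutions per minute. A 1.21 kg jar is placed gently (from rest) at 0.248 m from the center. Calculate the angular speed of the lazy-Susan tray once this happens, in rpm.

ω_f ≈ 23.9 rpm

No external torque acts about the center; L_before = L_after.
Added inertia Σmr² = (1.21)(0.248)² = 0.07442 kg·m²; I_f = 0.08950 + 0.07442 = 0.1639 kg·m².
ω_f = I_p ω_i / I_f = (0.08950)(43.7) / 0.1639 = 23.86 rpm.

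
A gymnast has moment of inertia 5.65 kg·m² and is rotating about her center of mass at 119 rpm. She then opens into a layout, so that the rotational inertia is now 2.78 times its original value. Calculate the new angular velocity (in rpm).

Angular momentum about the spin axis is conserved since the torque about it is zero.
I₂ = 2.78 × 5.65 = 15.71 kg·m².
ω₂ = I₁ω₁ / I₂ = (5.650)(119 rpm) / (15.71) = 42.81 rpm.

ω₂ ≈ 42.8 rpm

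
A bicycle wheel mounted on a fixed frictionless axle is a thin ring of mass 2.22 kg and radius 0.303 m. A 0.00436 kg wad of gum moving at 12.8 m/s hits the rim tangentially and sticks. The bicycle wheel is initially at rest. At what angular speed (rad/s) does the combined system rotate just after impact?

|ω_f| ≈ 0.0828 rad/s

About the axle the impulsive forces during the collision are internal, so angular momentum about that axis is conserved.
I_p = (2.22)(0.303)² = 0.2038 kg·m². Taking the sense of the wad of gum's angular momentum as positive, L_{wad} = m v R = (0.00436)(12.8)(0.303) = 0.01691 kg·m²/s.
L_i = 0 + 0.01691 = 0.01691 kg·m²/s.
After sticking, I_f = I_p + m R² = 0.2038 + (0.00436)(0.303)² = 0.2042 kg·m².
ω_f = L_i / I_f = 0.01691 / 0.2042 = 0.08280 rad/s.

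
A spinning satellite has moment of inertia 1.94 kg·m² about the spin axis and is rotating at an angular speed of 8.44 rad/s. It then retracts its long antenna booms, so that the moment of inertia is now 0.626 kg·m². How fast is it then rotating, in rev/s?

ω₂ ≈ 4.16 rev/s

Angular momentum about the spin axis is conserved since the torque about it is zero.
ω₂ = I₁ω₁ / I₂ = (1.940)(8.44 rad/s) / (0.6260) = 26.16 rad/s = 4.163 rev/s.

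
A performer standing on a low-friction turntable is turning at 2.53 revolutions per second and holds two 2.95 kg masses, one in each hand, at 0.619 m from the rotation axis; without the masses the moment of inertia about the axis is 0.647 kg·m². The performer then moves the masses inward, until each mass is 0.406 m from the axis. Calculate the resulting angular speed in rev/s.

Angular momentum about the spin axis is conserved since the torque about it is zero.
I₁ = 0.647 + 2(2.95)(0.619)² = 2.908 kg·m²; I₂ = 0.647 + 2(2.95)(0.406)² = 1.620 kg·m².
ω₂ = I₁ω₁ / I₂ = (2.908)(2.53 rev/s) / (1.620) = 4.542 rev/s.

ω₂ ≈ 4.54 rev/s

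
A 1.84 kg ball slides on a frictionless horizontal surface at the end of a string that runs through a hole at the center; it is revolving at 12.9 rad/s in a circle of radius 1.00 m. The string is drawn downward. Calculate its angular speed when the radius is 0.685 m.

The constraining force is radial, so m r² ω about the center is conserved.
ω₂ = ω₁ (r₁/r₂)² = (12.9)(1.00/0.685)² = 27.49 rad/s.

ω₂ ≈ 27.5 rad/s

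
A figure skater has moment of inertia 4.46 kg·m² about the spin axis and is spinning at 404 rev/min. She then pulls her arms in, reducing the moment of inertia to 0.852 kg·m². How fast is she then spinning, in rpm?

With no external torque about the axis, L is conserved: I₁ω₁ = I₂ω₂.
ω₂ = I₁ω₁ / I₂ = (4.460)(404 rpm) / (0.8520) = 2115 rpm.

ω₂ ≈ 2110 rpm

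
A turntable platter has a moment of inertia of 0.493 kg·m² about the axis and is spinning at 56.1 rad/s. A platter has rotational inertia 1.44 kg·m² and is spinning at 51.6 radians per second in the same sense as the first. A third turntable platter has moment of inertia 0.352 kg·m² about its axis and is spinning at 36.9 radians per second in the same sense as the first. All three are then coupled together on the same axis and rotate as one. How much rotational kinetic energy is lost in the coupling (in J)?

The coupling torques are internal; angular momentum about the shared axis is conserved.
Taking A's sense as positive: L = (0.4930)(56.1) + (1.440)(51.6) + (0.3520)(36.9) = 115.0 kg·m²·rad/s.
Combined I = 0.4930 + 1.440 + 0.3520 = 2.285 kg·m².
ω_f = L / I = 115.0 / 2.285 = 50.31 rad/s.
KE_i = ½ΣIω² = 2932 J; KE_f = ½(2.285)(50.31)² = 2891 J.

ΔKE lost ≈ 41.1 J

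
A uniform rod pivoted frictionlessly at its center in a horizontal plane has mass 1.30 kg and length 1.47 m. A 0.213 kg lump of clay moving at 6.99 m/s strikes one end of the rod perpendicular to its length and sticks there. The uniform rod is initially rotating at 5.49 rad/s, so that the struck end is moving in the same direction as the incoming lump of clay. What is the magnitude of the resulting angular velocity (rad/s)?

|ω_f| ≈ 6.81 rad/s

The axle reaction passes through the pivot and exerts no torque about it; angular momentum about the pivot is conserved through the impact.
I_p = (1/12)(1.30)(1.47)² = 0.2341 kg·m². Taking the sense of the lump of clay's angular momentum as positive, L_{lump} = m v R = (0.213)(6.99)(1.47/2) = 1.094 kg·m²/s.
L_i = +I_p ω_p + m v R = +(0.2341)(5.49) + 1.094 = 2.380 kg·m²/s.
After sticking, I_f = I_p + m R² = 0.2341 + (0.213)(1.47/2)² = 0.3492 kg·m².
ω_f = L_i / I_f = 2.380 / 0.3492 = 6.815 rad/s.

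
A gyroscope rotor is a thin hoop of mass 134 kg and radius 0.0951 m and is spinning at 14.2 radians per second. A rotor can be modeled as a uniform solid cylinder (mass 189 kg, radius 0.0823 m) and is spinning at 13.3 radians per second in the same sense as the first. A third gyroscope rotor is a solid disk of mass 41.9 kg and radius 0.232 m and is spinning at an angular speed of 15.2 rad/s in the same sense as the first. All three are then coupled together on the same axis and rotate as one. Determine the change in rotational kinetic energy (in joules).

ΔKE ≈ -0.772 J

The coupling torques are internal; angular momentum about the shared axis is conserved.
Moments of inertia: I_A = (134)(0.0951)² = 1.212 kg·m²; I_B = ½(189)(0.0823)² = 0.6401 kg·m²; I_C = ½(41.9)(0.232)² = 1.128 kg·m².
Taking A's sense as positive: L = (1.212)(14.2) + (0.6401)(13.3) + (1.128)(15.2) = 42.86 kg·m²·rad/s.
Combined I = 1.212 + 0.6401 + 1.128 = 2.980 kg·m².
ω_f = L / I = 42.86 / 2.980 = 14.39 rad/s.
KE_i = ½ΣIω² = 309.1 J; KE_f = ½(2.980)(14.39)² = 308.3 J.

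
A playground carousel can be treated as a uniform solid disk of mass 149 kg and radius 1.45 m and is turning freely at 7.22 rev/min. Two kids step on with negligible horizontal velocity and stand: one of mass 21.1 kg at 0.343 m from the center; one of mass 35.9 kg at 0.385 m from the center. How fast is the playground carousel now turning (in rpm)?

No external torque acts about the center; L_before = L_after.
I_p = ½(149)(1.45)² = 156.6 kg·m².
Added inertia Σmr² = (21.1)(0.343)² + (35.9)(0.385)² = 7.804 kg·m²; I_f = 156.6 + 7.804 = 164.4 kg·m².
ω_f = I_p ω_i / I_f = (156.6)(7.22) / 164.4 = 6.877 rpm.

ω_f ≈ 6.88 rpm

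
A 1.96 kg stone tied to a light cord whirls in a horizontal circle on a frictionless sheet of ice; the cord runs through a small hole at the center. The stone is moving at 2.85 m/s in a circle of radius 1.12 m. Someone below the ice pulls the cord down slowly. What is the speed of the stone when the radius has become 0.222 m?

v₂ ≈ 14.4 m/s

The only horizontal force on the mass is along the cord (radial), so it exerts no torque about the hole and angular momentum m v r is conserved.
v₂ = v₁ r₁ / r₂ = (2.85)(1.12) / (0.222) = 14.38 m/s.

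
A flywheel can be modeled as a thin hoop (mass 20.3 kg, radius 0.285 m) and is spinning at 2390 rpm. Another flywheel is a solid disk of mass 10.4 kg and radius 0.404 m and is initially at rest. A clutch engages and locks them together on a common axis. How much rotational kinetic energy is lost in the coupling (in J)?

ΔKE lost ≈ 17500 J

No external torque acts about the common axis, so total angular momentum is conserved.
Moments of inertia: I_A = (20.3)(0.285)² = 1.649 kg·m²; I_B = ½(10.4)(0.404)² = 0.8487 kg·m².
Taking A's sense as positive: L = (1.649)(2390) = 3941 kg·m²·rpm.
Combined I = 1.649 + 0.8487 = 2.498 kg·m².
ω_f = L / I = 3941 / 2.498 = 1578 rpm.
KE_i = ½ΣIω² = 51640 J; KE_f = ½(2.498)(165.2)² = 34090 J.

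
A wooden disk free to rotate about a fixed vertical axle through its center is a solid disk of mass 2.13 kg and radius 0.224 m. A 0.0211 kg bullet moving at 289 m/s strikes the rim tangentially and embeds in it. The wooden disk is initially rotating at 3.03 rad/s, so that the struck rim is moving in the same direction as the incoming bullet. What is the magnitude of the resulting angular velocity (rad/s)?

|ω_f| ≈ 28.0 rad/s

About the axle the impulsive forces during the collision are internal, so angular momentum about that axis is conserved.
I_p = ½(2.13)(0.224)² = 0.05344 kg·m². Taking the sense of the bullet's angular momentum as positive, L_{bullet} = m v R = (0.0211)(289)(0.224) = 1.366 kg·m²/s.
L_i = +I_p ω_p + m v R = +(0.05344)(3.03) + 1.366 = 1.528 kg·m²/s.
After sticking, I_f = I_p + m R² = 0.05344 + (0.0211)(0.224)² = 0.05450 kg·m².
ω_f = L_i / I_f = 1.528 / 0.05450 = 28.04 rad/s.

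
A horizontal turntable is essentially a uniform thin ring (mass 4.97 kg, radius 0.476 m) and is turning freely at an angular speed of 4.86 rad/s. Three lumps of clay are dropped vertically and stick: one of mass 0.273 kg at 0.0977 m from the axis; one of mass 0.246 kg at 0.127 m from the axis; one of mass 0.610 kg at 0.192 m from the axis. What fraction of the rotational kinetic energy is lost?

fraction ≈ 0.0252

No external torque acts about the axis; L_before = L_after.
I_p = (4.97)(0.476)² = 1.126 kg·m².
Added inertia Σmr² = (0.273)(0.0977)² + (0.246)(0.127)² + (0.610)(0.192)² = 0.02906 kg·m²; I_f = 1.126 + 0.02906 = 1.155 kg·m².
ω_f = I_p ω_i / I_f = (1.126)(4.86) / 1.155 = 4.738 rad/s.
KE_i = ½(1.126)(4.860 rad/s)² = 13.30 J; KE_f = ½(1.155)(4.738)² = 12.96 J.
Fraction lost = 0.02516.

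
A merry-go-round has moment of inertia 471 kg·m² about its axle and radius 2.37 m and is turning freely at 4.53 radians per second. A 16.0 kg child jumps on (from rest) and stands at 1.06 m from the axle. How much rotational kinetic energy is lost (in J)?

No external torque acts about the axle; L_before = L_after.
Added inertia Σmr² = (16.0)(1.06)² = 17.98 kg·m²; I_f = 471.0 + 17.98 = 489.0 kg·m².
ω_f = I_p ω_i / I_f = (471.0)(4.53) / 489.0 = 4.363 rad/s.
KE_i = ½(471.0)(4.530 rad/s)² = 4833 J; KE_f = ½(489.0)(4.363)² = 4655 J.

energy lost ≈ 178 J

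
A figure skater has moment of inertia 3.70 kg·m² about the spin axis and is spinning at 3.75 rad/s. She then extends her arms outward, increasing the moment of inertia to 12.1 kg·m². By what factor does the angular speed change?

ω₂/ω₁ ≈ 0.306

Angular momentum about the spin axis is conserved since the torque about it is zero.
ω₂/ω₁ = I₁/I₂ = 3.700 / 12.10 = 0.3058.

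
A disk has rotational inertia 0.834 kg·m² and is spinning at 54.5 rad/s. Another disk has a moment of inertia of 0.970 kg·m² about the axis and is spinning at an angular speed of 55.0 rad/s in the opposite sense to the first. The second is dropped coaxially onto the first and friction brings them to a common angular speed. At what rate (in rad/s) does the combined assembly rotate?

The coupling torques are internal; angular momentum about the shared axis is conserved.
Taking A's sense as positive: L = (0.8340)(54.5) − (0.9700)(55.0) = -7.897 kg·m²·rad/s.
Combined I = 0.8340 + 0.9700 = 1.804 kg·m².
ω_f = L / I = -7.897 / 1.804 = -4.377 rad/s.

|ω_f| ≈ 4.38 rad/s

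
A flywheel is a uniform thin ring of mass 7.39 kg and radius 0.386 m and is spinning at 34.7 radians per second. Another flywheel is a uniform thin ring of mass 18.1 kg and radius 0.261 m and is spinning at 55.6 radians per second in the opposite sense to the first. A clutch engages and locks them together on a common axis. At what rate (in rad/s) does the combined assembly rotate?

|ω_f| ≈ 13.0 rad/s

No external torque acts about the common axis, so total angular momentum is conserved.
Moments of inertia: I_A = (7.39)(0.386)² = 1.101 kg·m²; I_B = (18.1)(0.261)² = 1.233 kg·m².
Taking A's sense as positive: L = (1.101)(34.7) − (1.233)(55.6) = -30.35 kg·m²·rad/s.
Combined I = 1.101 + 1.233 = 2.334 kg·m².
ω_f = L / I = -30.35 / 2.334 = -13.00 rad/s.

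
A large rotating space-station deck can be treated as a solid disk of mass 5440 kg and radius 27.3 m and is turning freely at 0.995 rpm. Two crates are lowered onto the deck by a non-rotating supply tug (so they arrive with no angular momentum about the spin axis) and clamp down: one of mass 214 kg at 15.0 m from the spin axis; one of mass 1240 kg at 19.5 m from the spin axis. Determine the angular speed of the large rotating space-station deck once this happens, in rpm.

ω_f ≈ 0.792 rpm

No external torque acts about the spin axis; L_before = L_after.
I_p = ½(5440)(27.3)² = 2.027e+06 kg·m².
Added inertia Σmr² = (214)(15.0)² + (1240)(19.5)² = 5.197e+05 kg·m²; I_f = 2.027e+06 + 5.197e+05 = 2.547e+06 kg·m².
ω_f = I_p ω_i / I_f = (2.027e+06)(0.995) / 2.547e+06 = 0.7920 rpm.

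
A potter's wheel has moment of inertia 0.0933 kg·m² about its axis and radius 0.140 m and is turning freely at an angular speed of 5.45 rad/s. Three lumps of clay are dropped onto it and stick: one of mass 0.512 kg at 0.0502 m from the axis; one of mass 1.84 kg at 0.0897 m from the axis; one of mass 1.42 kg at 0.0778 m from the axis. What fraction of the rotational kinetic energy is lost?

The added mass arrives with no angular momentum about the axis, and any external torque about the axis is negligible, so the system's angular momentum is conserved.
Added inertia Σmr² = (0.512)(0.0502)² + (1.84)(0.0897)² + (1.42)(0.0778)² = 0.02469 kg·m²; I_f = 0.09330 + 0.02469 = 0.1180 kg·m².
ω_f = I_p ω_i / I_f = (0.09330)(5.45) / 0.1180 = 4.310 rad/s.
KE_i = ½(0.09330)(5.450 rad/s)² = 1.386 J; KE_f = ½(0.1180)(4.310)² = 1.096 J.
Fraction lost = 0.2093.

fraction ≈ 0.209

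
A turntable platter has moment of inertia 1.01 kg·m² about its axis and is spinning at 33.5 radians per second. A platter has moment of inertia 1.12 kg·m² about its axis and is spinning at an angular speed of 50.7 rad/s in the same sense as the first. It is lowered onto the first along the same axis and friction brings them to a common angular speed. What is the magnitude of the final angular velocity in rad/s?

The coupling torques are internal; angular momentum about the shared axis is conserved.
Taking A's sense as positive: L = (1.010)(33.5) + (1.120)(50.7) = 90.62 kg·m²·rad/s.
Combined I = 1.010 + 1.120 = 2.130 kg·m².
ω_f = L / I = 90.62 / 2.130 = 42.54 rad/s.

|ω_f| ≈ 42.5 rad/s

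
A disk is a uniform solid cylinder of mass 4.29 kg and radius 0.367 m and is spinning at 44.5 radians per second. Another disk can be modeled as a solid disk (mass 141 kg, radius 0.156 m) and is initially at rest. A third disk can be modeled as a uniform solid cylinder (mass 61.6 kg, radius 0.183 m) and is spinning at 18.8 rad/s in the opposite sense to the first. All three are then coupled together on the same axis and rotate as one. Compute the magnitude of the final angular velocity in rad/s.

|ω_f| ≈ 2.15 rad/s

The coupling torques are internal; angular momentum about the shared axis is conserved.
Moments of inertia: I_A = ½(4.29)(0.367)² = 0.2889 kg·m²; I_B = ½(141)(0.156)² = 1.716 kg·m²; I_C = ½(61.6)(0.183)² = 1.031 kg·m².
Taking A's sense as positive: L = (0.2889)(44.5) − (1.031)(18.8) = -6.535 kg·m²·rad/s.
Combined I = 0.2889 + 1.716 + 1.031 = 3.036 kg·m².
ω_f = L / I = -6.535 / 3.036 = -2.152 rad/s.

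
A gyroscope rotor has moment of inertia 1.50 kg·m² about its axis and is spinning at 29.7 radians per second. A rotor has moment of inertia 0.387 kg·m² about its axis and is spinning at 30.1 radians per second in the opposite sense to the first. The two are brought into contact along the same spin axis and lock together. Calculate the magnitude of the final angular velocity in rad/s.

The coupling torques are internal; angular momentum about the shared axis is conserved.
Taking A's sense as positive: L = (1.500)(29.7) − (0.3870)(30.1) = 32.90 kg·m²·rad/s.
Combined I = 1.500 + 0.3870 = 1.887 kg·m².
ω_f = L / I = 32.90 / 1.887 = 17.44 rad/s.

|ω_f| ≈ 17.4 rad/s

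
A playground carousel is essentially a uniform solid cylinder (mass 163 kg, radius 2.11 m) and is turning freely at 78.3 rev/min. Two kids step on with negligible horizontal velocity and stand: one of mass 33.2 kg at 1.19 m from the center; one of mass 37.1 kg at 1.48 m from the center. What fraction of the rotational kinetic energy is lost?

fraction ≈ 0.261

No external torque acts about the center; L_before = L_after.
I_p = ½(163)(2.11)² = 362.8 kg·m².
Added inertia Σmr² = (33.2)(1.19)² + (37.1)(1.48)² = 128.3 kg·m²; I_f = 362.8 + 128.3 = 491.1 kg·m².
ω_f = I_p ω_i / I_f = (362.8)(78.3) / 491.1 = 57.85 rpm.
KE_i = ½(362.8)(8.200 rad/s)² = 12200 J; KE_f = ½(491.1)(6.058)² = 9012 J.
Fraction lost = 0.2612.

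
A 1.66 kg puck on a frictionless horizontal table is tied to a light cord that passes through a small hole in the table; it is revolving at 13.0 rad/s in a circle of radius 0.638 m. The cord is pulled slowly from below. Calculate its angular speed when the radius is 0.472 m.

The constraining force is radial, so m r² ω about the center is conserved.
ω₂ = ω₁ (r₁/r₂)² = (13.0)(0.638/0.472)² = 23.75 rad/s.

ω₂ ≈ 23.8 rad/s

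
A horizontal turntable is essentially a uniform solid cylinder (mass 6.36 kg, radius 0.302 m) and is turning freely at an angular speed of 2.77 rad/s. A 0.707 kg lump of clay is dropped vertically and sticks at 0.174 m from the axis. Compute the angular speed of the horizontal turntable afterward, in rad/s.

The added mass arrives with no angular momentum about the axis, and any external torque about the axis is negligible, so the system's angular momentum is conserved.
I_p = ½(6.36)(0.302)² = 0.2900 kg·m².
Added inertia Σmr² = (0.707)(0.174)² = 0.02141 kg·m²; I_f = 0.2900 + 0.02141 = 0.3114 kg·m².
ω_f = I_p ω_i / I_f = (0.2900)(2.77) / 0.3114 = 2.580 rad/s.

ω_f ≈ 2.58 rad/s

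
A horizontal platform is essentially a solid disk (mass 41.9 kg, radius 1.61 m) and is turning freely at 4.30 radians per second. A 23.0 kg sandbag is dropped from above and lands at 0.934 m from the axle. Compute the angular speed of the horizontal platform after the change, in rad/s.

No external torque acts about the axle; L_before = L_after.
I_p = ½(41.9)(1.61)² = 54.30 kg·m².
Added inertia Σmr² = (23.0)(0.934)² = 20.06 kg·m²; I_f = 54.30 + 20.06 = 74.37 kg·m².
ω_f = I_p ω_i / I_f = (54.30)(4.30) / 74.37 = 3.140 rad/s.

ω_f ≈ 3.14 rad/s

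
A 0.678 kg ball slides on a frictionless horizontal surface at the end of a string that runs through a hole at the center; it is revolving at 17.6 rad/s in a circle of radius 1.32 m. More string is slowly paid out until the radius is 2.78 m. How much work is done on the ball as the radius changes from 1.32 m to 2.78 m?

The constraining force is radial, so m r² ω about the center is conserved.
ω₂ = ω₁ (r₁/r₂)² = (17.6)(1.32/2.78)² = 3.968 rad/s.
W = ΔKE = ½m(v₂² − v₁²) = -141.7 J.

W ≈ -142 J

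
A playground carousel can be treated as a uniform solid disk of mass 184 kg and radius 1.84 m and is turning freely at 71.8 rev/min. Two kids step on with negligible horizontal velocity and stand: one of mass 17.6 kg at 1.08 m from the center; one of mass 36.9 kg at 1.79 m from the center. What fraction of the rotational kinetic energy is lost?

The added mass arrives with no angular momentum about the center, and any external torque about the center is negligible, so the system's angular momentum is conserved.
I_p = ½(184)(1.84)² = 311.5 kg·m².
Added inertia Σmr² = (17.6)(1.08)² + (36.9)(1.79)² = 138.8 kg·m²; I_f = 311.5 + 138.8 = 450.2 kg·m².
ω_f = I_p ω_i / I_f = (311.5)(71.8) / 450.2 = 49.67 rpm.
KE_i = ½(311.5)(7.519 rad/s)² = 8804 J; KE_f = ½(450.2)(5.202)² = 6091 J.
Fraction lost = 0.3082.

fraction ≈ 0.308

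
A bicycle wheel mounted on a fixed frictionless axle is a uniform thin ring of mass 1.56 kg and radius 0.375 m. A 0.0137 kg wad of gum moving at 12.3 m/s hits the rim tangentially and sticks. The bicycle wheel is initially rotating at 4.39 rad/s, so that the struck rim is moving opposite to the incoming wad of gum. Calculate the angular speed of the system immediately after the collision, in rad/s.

The axle reaction passes through the axle and exerts no torque about it; angular momentum about the axle is conserved through the impact.
I_p = (1.56)(0.375)² = 0.2194 kg·m². Taking the sense of the wad of gum's angular momentum as positive, L_{wad} = m v R = (0.0137)(12.3)(0.375) = 0.06319 kg·m²/s.
L_i = −I_p ω_p + m v R = −(0.2194)(4.39) + 0.06319 = -0.8999 kg·m²/s.
After sticking, I_f = I_p + m R² = 0.2194 + (0.0137)(0.375)² = 0.2213 kg·m².
ω_f = L_i / I_f = -0.8999 / 0.2213 = -4.066 rad/s.

|ω_f| ≈ 4.07 rad/s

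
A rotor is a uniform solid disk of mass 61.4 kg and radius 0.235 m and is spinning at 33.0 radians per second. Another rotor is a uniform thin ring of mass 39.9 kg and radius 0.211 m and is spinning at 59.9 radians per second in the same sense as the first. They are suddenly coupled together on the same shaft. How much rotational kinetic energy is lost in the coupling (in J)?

ΔKE lost ≈ 314 J

No external torque acts about the common axis, so total angular momentum is conserved.
Moments of inertia: I_A = ½(61.4)(0.235)² = 1.695 kg·m²; I_B = (39.9)(0.211)² = 1.776 kg·m².
Taking A's sense as positive: L = (1.695)(33.0) + (1.776)(59.9) = 162.4 kg·m²·rad/s.
Combined I = 1.695 + 1.776 = 3.472 kg·m².
ω_f = L / I = 162.4 / 3.472 = 46.76 rad/s.
KE_i = ½ΣIω² = 4110 J; KE_f = ½(3.472)(46.76)² = 3796 J.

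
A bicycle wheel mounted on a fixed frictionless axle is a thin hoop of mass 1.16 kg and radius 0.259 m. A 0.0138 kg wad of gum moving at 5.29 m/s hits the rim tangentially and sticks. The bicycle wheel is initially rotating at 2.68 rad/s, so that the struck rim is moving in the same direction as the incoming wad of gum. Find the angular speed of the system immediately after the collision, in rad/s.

|ω_f| ≈ 2.89 rad/s

About the axle the impulsive forces during the collision are internal, so angular momentum about that axis is conserved.
I_p = (1.16)(0.259)² = 0.07781 kg·m². Taking the sense of the wad of gum's angular momentum as positive, L_{wad} = m v R = (0.0138)(5.29)(0.259) = 0.01891 kg·m²/s.
L_i = +I_p ω_p + m v R = +(0.07781)(2.68) + 0.01891 = 0.2274 kg·m²/s.
After sticking, I_f = I_p + m R² = 0.07781 + (0.0138)(0.259)² = 0.07874 kg·m².
ω_f = L_i / I_f = 0.2274 / 0.07874 = 2.889 rad/s.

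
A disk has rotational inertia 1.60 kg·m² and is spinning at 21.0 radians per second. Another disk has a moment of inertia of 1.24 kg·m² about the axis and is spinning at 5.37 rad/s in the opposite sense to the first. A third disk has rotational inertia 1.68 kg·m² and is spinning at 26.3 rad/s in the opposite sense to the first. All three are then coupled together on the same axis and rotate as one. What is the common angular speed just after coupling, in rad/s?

The coupling torques are internal; angular momentum about the shared axis is conserved.
Taking A's sense as positive: L = (1.600)(21.0) − (1.240)(5.37) − (1.680)(26.3) = -17.24 kg·m²·rad/s.
Combined I = 1.600 + 1.240 + 1.680 = 4.520 kg·m².
ω_f = L / I = -17.24 / 4.520 = -3.815 rad/s.

|ω_f| ≈ 3.81 rad/s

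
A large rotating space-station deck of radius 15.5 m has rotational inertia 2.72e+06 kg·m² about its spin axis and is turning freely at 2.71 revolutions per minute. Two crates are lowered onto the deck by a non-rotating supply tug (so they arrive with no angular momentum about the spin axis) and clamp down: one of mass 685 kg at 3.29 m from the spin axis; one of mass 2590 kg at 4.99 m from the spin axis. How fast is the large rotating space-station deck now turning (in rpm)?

The added mass arrives with no angular momentum about the spin axis, and any external torque about the spin axis is negligible, so the system's angular momentum is conserved.
Added inertia Σmr² = (685)(3.29)² + (2590)(4.99)² = 71910 kg·m²; I_f = 2.720e+06 + 71910 = 2.792e+06 kg·m².
ω_f = I_p ω_i / I_f = (2.720e+06)(2.71) / 2.792e+06 = 2.640 rpm.

ω_f ≈ 2.64 rpm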